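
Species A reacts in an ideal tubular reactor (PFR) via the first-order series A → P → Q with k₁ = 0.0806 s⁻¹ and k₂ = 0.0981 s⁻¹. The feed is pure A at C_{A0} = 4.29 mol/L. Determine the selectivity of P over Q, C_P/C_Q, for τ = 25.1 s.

0.332

Solving the coupled first-order balances gives C_P(τ) = [k₁/(k₂−k₁)]·C_{A0}·(e^(−k₁τ) − e^(−k₂τ)).
e^(−k₁τ) = e^(−0.0806×25.1) = e^(−2.023) = 0.1323; e^(−k₂τ) = e^(−2.462) = 0.08524.
C_P = 0.0806×4.29/(0.0981−0.0806) × (0.1323−0.08524) = 19.76×0.04701 = 0.9289 mol/L.
C_A = C_{A0}e^(−k₁τ) = 0.5674 mol/L, so C_Q = C_{A0}−C_A−C_P = 2.794 mol/L; C_P/C_Q = 0.332.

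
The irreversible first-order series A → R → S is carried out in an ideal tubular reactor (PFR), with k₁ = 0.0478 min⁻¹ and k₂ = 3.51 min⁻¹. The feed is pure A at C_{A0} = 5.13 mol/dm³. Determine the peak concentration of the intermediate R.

Evaluating C_R at τ_opt = ln(k₂/k₁)/(k₂−k₁) gives C_{R,max}/C_{A0} = (k₁/k₂)^[k₂/(k₂−k₁)].
= (0.0478/3.51)^(3.51/(3.51−0.0478)) = (0.01362)^(1.014) = 0.01283.
C_{R,max} = 0.01283×5.13 = 0.0658 mol/dm³.

0.0658 mol/dm³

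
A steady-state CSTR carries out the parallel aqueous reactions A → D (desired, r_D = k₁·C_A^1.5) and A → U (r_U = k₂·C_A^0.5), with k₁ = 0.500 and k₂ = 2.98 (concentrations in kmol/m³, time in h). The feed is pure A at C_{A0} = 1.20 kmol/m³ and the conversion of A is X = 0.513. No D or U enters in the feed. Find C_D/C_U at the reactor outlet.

0.0981

Exit C_A = C_{A0}(1−X) = 1.20×0.487 = 0.5844 kmol/m³.
A CSTR operates uniformly at the exit composition, giving r_D = 0.2234 and r_U = 2.278 (each k·C_A^n at C_A = 0.5844).
Overall selectivity = C_D/C_U = r_Dτ/(r_Uτ) = r_D/r_U = 0.0981.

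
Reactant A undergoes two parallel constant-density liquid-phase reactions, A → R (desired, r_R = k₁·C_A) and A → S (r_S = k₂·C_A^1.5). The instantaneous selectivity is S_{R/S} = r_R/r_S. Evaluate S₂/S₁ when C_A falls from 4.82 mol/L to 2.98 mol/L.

1.27

S_{R/S} = (k₁/k₂)·C_A^-0.5, so S₂/S₁ = (C_{A,2}/C_{A,1})^-0.5.
= (2.98/4.82)^(-0.5) = (0.6183)^(-0.5) = 1.27.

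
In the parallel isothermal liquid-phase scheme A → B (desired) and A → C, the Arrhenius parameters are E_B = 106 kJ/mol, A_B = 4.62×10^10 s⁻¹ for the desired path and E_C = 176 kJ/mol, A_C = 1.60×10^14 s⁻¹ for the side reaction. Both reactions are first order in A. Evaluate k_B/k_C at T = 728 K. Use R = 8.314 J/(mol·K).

With equal orders, S_{B/C} = k_B/k_C = (A_B/A_C)·exp[(E_C−E_B)/(RT)].
(E_C−E_B)/(RT) = (176−106)×10³/(8.314×728) = 70000/6053 = 11.57.
k_B/k_C = (4.62×10^10/1.60×10^14)·exp(11.57) = 2.887×10^-4 × 1.054×10^5 = 30.4.

30.4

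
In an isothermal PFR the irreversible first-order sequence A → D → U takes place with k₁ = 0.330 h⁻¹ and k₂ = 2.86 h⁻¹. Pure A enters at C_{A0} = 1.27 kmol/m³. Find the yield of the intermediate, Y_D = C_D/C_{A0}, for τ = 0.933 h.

0.0868

The intermediate concentration in a first-order A→B→C sequence is C_D = k₁C_{A0}(e^(−k₁τ) − e^(−k₂τ))/(k₂−k₁).
e^(−k₁τ) = e^(−0.330×0.933) = e^(−0.3079) = 0.7350; e^(−k₂τ) = e^(−2.668) = 0.06936.
C_D = 0.330×1.27/(2.86−0.330) × (0.7350−0.06936) = 0.1657×0.6656 = 0.1103 kmol/m³.
Y_D = C_D/C_{A0} = 0.1103/1.27 = 0.0868.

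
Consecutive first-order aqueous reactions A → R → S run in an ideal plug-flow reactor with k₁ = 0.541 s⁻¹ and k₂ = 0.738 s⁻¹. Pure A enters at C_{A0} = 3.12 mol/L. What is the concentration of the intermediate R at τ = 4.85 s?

0.382 mol/L

The intermediate concentration in a first-order A→B→C sequence is C_R = k₁C_{A0}(e^(−k₁τ) − e^(−k₂τ))/(k₂−k₁).
e^(−k₁τ) = e^(−0.541×4.85) = e^(−2.624) = 0.07252; e^(−k₂τ) = e^(−3.579) = 0.02790.
C_R = 0.541×3.12/(0.738−0.541) × (0.07252−0.02790) = 8.568×0.04463 = 0.3824 mol/L.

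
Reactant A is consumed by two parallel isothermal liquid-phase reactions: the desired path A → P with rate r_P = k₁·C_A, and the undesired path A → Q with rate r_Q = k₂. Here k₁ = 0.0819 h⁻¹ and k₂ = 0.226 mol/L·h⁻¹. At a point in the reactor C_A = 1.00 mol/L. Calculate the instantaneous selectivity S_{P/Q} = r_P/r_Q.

0.362

S_{P/Q} = r_P/r_Q = (k₁·C_A)/(k₂) = (k₁/k₂)·C_A.
= (0.0819×1.000) / (0.226) = 0.08190/0.2260 = 0.362.
Since the desired path is higher order in A, keeping C_A high (PFR or concentrated feed) favours P.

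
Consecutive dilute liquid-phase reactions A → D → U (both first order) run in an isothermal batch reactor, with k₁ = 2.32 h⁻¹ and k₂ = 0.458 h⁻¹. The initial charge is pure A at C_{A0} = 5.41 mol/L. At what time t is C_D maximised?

The intermediate peaks when r₁ = r₂, i.e. k₁e^(−k₁t) = k₂e^(−k₂t), giving t_opt = ln(k₂/k₁)/(k₂−k₁).
= ln(0.458/2.32)/(0.458−2.32) = ln(0.1974)/-1.862 = -1.622/-1.862 = 0.871 h.

0.871 h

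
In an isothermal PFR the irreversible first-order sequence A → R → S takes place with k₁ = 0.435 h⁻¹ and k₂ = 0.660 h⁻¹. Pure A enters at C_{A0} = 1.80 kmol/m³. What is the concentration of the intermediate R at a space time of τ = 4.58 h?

0.305 kmol/m³

For first-order series with pure A initially, C_R(τ) = k₁C_{A0}/(k₂−k₁)·(e^(−k₁τ) − e^(−k₂τ)).
e^(−k₁τ) = e^(−0.435×4.58) = e^(−1.992) = 0.1364; e^(−k₂τ) = e^(−3.023) = 0.04866.
C_R = 0.435×1.80/(0.660−0.435) × (0.1364−0.04866) = 3.480×0.08772 = 0.3053 kmol/m³.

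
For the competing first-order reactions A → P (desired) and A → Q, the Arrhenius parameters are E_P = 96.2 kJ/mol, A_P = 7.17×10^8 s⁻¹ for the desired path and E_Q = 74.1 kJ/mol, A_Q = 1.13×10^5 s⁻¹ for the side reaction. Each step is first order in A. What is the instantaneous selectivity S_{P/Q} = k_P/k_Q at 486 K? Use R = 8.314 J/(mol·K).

k_P/k_Q = (A_P/A_Q)·exp[−(E_P−E_Q)/(RT)] = (A_P/A_Q)·exp[(E_Q−E_P)/(RT)].
(E_Q−E_P)/(RT) = (74.1−96.2)×10³/(8.314×486) = -22100/4041 = -5.469.
k_P/k_Q = (7.17×10^8/1.13×10^5)·exp(-5.469) = 6345 × 0.004213 = 26.7.

26.7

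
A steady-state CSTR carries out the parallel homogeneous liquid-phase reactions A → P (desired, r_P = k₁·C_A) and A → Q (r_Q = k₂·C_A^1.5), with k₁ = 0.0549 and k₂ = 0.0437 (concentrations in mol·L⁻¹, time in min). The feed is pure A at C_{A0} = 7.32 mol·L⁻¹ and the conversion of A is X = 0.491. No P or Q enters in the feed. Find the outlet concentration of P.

Exit C_A = C_{A0}(1−X) = 7.32×0.509 = 3.726 mol·L⁻¹.
A CSTR operates uniformly at the exit composition, giving r_P = 0.2046 and r_Q = 0.3143 (each k·C_A^n at C_A = 3.726).
Fraction of consumed A going to P: r_P/(r_P+r_Q) = 0.3942.
C_P = 0.3942·C_{A0}·X = 0.3942×7.32×0.491 = 1.42 mol·L⁻¹.

1.42 mol·L⁻¹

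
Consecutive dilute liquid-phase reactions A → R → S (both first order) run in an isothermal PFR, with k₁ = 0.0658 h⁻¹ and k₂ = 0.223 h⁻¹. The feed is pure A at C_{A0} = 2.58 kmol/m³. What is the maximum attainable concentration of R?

0.457 kmol/m³

At the optimum, C_{R,max}/C_{A0} = (k₁/k₂)^[k₂/(k₂−k₁)].
= (0.0658/0.223)^(0.223/(0.223−0.0658)) = (0.2951)^(1.419) = 0.1770.
C_{R,max} = 0.1770×2.58 = 0.457 kmol/m³.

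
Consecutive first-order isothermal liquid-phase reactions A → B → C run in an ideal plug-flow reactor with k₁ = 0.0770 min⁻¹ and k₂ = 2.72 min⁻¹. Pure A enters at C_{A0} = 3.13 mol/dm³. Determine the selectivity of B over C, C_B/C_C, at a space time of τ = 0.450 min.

For first-order series with pure A initially, C_B(τ) = k₁C_{A0}/(k₂−k₁)·(e^(−k₁τ) − e^(−k₂τ)).
e^(−k₁τ) = e^(−0.0770×0.450) = e^(−0.03465) = 0.9659; e^(−k₂τ) = e^(−1.224) = 0.2941.
C_B = 0.0770×3.13/(2.72−0.0770) × (0.9659−0.2941) = 0.09119×0.6719 = 0.06127 mol/dm³.
C_A = C_{A0}e^(−k₁τ) = 3.023 mol/dm³, so C_C = C_{A0}−C_A−C_B = 0.04533 mol/dm³; C_B/C_C = 1.35.

1.35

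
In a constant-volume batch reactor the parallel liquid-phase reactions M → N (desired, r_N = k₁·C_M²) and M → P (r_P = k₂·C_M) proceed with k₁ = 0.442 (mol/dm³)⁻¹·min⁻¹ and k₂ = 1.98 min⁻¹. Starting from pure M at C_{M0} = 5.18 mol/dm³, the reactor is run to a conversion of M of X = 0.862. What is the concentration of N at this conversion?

1.69 mol/dm³

C_M = C_{M0}(1−X) = 0.7148 mol/dm³.
Along a PFR/batch, dC_P/dC_M = −r_P/(r_N+r_P) = −k₂/(k₂+k₁·C_M).
Integrating from C_{M0} to C_M: C_P = (1.98/0.442)·ln[(1.98+0.442·5.18)/(1.98+0.442·0.715)] = 4.480·ln(4.270/2.296) = 2.779 mol/dm³.
Then C_N = (C_{M0}−C_M) − C_P = 4.465 − 2.779 = 1.686 mol/dm³.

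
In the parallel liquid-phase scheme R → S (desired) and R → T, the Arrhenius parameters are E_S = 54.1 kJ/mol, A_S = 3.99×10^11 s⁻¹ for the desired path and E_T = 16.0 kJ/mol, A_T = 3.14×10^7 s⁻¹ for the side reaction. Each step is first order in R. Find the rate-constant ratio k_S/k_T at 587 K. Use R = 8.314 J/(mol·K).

k_S/k_T = (A_S/A_T)·exp[−(E_S−E_T)/(RT)] = (A_S/A_T)·exp[(E_T−E_S)/(RT)].
(E_T−E_S)/(RT) = (16.0−54.1)×10³/(8.314×587) = -38100/4880 = -7.807.
k_S/k_T = (3.99×10^11/3.14×10^7)·exp(-7.807) = 12707 × 4.069×10^-4 = 5.17.

5.17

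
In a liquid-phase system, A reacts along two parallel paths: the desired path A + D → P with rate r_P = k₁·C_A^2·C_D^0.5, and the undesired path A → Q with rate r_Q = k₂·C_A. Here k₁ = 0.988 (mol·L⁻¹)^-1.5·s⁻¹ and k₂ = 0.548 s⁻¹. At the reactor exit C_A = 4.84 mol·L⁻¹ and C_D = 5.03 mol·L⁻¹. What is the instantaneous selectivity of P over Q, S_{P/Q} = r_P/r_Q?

19.6

S_{P/Q} = r_P/r_Q = (k₁·C_A^2·C_D^0.5)/(k₂·C_A) = (k₁/k₂)·C_A·C_D^0.5.
= (0.988×4.840^2×5.030^0.5) / (0.548×4.840) = 51.91/2.652 = 19.6.
Since the desired path is higher order in A, keeping C_A high (PFR or concentrated feed) favours P.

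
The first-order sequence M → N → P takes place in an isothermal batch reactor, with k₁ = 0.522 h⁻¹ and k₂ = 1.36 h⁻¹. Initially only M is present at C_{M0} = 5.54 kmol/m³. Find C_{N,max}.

1.17 kmol/m³

For a first-order series the maximum intermediate yield is C_{N,max}/C_{M0} = (k₁/k₂)^[k₂/(k₂−k₁)].
= (0.522/1.36)^(1.36/(1.36−0.522)) = (0.3838)^(1.623) = 0.2114.
C_{N,max} = 0.2114×5.54 = 1.17 kmol/m³.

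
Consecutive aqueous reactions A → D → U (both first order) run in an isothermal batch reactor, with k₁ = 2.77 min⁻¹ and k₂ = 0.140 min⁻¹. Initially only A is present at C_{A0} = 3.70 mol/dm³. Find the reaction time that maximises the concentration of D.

Setting dC_D/dt = 0 gives t_opt = ln(k₂/k₁)/(k₂−k₁).
= ln(0.140/2.77)/(0.140−2.77) = ln(0.05054)/-2.630 = -2.985/-2.630 = 1.13 min.

1.13 min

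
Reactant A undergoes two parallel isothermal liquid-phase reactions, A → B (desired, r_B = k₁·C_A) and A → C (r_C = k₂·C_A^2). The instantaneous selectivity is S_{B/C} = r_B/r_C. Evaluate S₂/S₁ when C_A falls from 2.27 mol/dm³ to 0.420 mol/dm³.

S_{B/C} = (k₁/k₂)·C_A⁻¹, so S₂/S₁ = (C_{A,2}/C_{A,1})⁻¹.
= 2.27/0.420 = 5.40.

5.40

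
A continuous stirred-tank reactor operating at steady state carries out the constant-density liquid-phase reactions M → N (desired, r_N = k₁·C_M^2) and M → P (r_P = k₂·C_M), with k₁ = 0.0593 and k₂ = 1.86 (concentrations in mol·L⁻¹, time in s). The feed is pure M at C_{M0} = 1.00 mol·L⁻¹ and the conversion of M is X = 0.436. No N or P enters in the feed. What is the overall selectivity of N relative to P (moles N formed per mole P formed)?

0.0180

Exit C_M = C_{M0}(1−X) = 1.00×0.564 = 0.5640 mol·L⁻¹.
A CSTR operates uniformly at the exit composition, giving r_N = 0.01886 and r_P = 1.049 (each k·C_M^n at C_M = 0.5640).
Overall selectivity = C_N/C_P = r_Nτ/(r_Pτ) = r_N/r_P = 0.0180.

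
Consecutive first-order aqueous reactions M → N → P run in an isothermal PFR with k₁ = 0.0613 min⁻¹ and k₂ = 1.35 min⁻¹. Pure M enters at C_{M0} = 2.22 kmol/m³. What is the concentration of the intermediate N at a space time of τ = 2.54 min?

0.0870 kmol/m³

For first-order series with pure M initially, C_N(τ) = k₁C_{M0}/(k₂−k₁)·(e^(−k₁τ) − e^(−k₂τ)).
e^(−k₁τ) = e^(−0.0613×2.54) = e^(−0.1557) = 0.8558; e^(−k₂τ) = e^(−3.429) = 0.03242.
C_N = 0.0613×2.22/(1.35−0.0613) × (0.8558−0.03242) = 0.1056×0.8234 = 0.08695 kmol/m³.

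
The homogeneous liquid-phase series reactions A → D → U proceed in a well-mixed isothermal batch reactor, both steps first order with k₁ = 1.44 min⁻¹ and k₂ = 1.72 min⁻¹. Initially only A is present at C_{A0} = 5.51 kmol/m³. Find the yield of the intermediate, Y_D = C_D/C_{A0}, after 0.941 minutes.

For first-order series with pure A initially, C_D(t) = k₁C_{A0}/(k₂−k₁)·(e^(−k₁t) − e^(−k₂t)).
e^(−k₁t) = e^(−1.44×0.941) = e^(−1.355) = 0.2579; e^(−k₂t) = e^(−1.619) = 0.1982.
C_D = 1.44×5.51/(1.72−1.44) × (0.2579−0.1982) = 28.34×0.05975 = 1.693 kmol/m³.
Y_D = C_D/C_{A0} = 1.693/5.51 = 0.307.

0.307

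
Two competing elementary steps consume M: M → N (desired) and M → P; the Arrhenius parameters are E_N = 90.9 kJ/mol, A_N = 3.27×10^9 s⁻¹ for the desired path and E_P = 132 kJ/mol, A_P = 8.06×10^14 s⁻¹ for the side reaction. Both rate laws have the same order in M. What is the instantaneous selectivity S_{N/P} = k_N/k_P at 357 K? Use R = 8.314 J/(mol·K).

4.19

Since both paths have the same order in M, the concentration cancels and S_{N/P} = k_N/k_P = (A_N/A_P)·exp[(E_P−E_N)/(RT)].
(E_P−E_N)/(RT) = (132−90.9)×10³/(8.314×357) = 41100/2968 = 13.85.
k_N/k_P = (3.27×10^9/8.06×10^14)·exp(13.85) = 4.057×10^-6 × 1.032×10^6 = 4.19.
Since E_N < E_P, lowering the temperature improves selectivity toward N.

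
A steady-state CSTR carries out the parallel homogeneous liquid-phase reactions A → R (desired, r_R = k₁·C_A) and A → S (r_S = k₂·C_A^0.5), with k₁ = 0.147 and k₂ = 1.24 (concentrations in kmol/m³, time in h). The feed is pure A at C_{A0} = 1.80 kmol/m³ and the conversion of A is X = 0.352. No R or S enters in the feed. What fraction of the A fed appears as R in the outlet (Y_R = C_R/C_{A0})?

Exit C_A = C_{A0}(1−X) = 1.80×0.648 = 1.166 kmol/m³.
In a CSTR the entire volume is at exit conditions, so r_R = 0.147×1.166 = 0.1715 and r_S = 1.24×1.166^0.5 = 1.339.
Fraction of consumed A going to R: r_R/(r_R+r_S) = 0.1135.
C_R = 0.1135·C_{A0}·X = 0.1135×1.80×0.352 = 0.0719 kmol/m³; Y_R = C_R/C_{A0} = 0.0400.

0.0400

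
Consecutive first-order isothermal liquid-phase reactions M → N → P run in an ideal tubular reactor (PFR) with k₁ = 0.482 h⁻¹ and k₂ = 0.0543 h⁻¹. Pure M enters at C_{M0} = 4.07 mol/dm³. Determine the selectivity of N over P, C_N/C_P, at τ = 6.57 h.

3.42

Solving the coupled first-order balances gives C_N(τ) = [k₁/(k₂−k₁)]·C_{M0}·(e^(−k₁τ) − e^(−k₂τ)).
e^(−k₁τ) = e^(−0.482×6.57) = e^(−3.167) = 0.04214; e^(−k₂τ) = e^(−0.3568) = 0.6999.
C_N = 0.482×4.07/(0.0543−0.482) × (0.04214−0.6999) = (-4.587)×(-0.6578) = 3.017 mol/dm³.
C_M = C_{M0}e^(−k₁τ) = 0.1715 mol/dm³, so C_P = C_{M0}−C_M−C_N = 0.8813 mol/dm³; C_N/C_P = 3.42.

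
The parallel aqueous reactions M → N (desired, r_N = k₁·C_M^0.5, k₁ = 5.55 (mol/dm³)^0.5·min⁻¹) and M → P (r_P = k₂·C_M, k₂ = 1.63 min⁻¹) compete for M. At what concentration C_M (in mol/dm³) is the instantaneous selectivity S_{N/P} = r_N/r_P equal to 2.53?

1.81 mol/dm³

S_{N/P} = (k₁/k₂)·C_M^-0.5 ⇒ C_M = (S·k₂/k₁)^(-2).
= (2.53×1.63/5.55)^(-2) = (0.7430)^(-2) = 1.81 mol/dm³.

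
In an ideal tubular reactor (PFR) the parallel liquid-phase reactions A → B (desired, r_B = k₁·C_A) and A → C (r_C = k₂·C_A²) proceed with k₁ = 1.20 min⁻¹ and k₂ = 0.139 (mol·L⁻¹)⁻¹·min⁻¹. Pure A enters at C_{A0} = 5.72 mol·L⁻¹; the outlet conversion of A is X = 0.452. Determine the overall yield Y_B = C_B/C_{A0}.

0.300

C_A = C_{A0}(1−X) = 3.135 mol·L⁻¹.
Along a PFR/batch, dC_B/dC_A = −r_B/(r_B+r_C) = −k₁/(k₁+k₂·C_A).
Integrating from C_{A0} to C_A: C_B = (1.20/0.139)·ln[(1.20+0.139·5.72)/(1.20+0.139·3.13)] = 8.633·ln(1.995/1.636) = 1.715 mol·L⁻¹.
Y_B = C_B/C_{A0} = 1.715/5.72 = 0.300.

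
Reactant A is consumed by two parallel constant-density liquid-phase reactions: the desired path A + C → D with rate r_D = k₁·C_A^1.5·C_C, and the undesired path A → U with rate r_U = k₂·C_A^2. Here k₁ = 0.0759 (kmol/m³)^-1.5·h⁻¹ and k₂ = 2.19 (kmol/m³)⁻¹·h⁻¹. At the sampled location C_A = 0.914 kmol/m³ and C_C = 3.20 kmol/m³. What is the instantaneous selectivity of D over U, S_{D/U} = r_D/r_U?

S_{D/U} = r_D/r_U = (k₁·C_A^1.5·C_C)/(k₂·C_A^2) = (k₁/k₂)·C_A^-0.5·C_C.
= (0.0759×0.9140^1.5×3.200) / (2.19×0.9140^2) = 0.2122/1.830 = 0.116.

0.116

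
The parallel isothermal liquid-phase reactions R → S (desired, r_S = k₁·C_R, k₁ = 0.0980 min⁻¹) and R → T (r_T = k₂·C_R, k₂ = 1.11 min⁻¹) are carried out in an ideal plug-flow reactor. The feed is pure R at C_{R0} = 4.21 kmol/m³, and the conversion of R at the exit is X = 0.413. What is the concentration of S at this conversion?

C_R = C_{R0}(1−X) = 2.471 kmol/m³.
Both paths are first order in R, so the instantaneous fraction to S is constant: dC_S/d(−C_R) = k₁/(k₁+k₂) = 0.08113.
C_S = 0.08113·(C_{R0}−C_R) = 0.08113×1.739 = 0.141 kmol/m³.

0.141 kmol/m³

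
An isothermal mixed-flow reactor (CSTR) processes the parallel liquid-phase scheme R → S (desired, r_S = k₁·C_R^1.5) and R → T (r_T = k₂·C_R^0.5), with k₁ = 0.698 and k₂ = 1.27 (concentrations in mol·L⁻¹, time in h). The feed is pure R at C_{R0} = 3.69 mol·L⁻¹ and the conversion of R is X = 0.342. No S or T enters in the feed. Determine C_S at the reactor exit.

0.721 mol·L⁻¹

Exit C_R = C_{R0}(1−X) = 3.69×0.658 = 2.428 mol·L⁻¹.
Rates in a CSTR are evaluated at the outlet concentration: r_S = 0.698×2.428^1.5 = 2.641, r_T = 1.27×2.428^0.5 = 1.979.
Fraction of consumed R going to S: r_S/(r_S+r_T) = 0.5716.
C_S = 0.5716·C_{R0}·X = 0.5716×3.69×0.342 = 0.721 mol·L⁻¹.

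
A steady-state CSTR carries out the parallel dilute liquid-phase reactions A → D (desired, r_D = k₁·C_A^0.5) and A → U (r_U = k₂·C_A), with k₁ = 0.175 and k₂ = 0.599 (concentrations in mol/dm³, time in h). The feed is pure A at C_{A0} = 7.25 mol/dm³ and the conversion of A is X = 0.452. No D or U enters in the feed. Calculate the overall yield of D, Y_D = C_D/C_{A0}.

0.0578

Exit C_A = C_{A0}(1−X) = 7.25×0.548 = 3.973 mol/dm³.
A CSTR operates uniformly at the exit composition, giving r_D = 0.3488 and r_U = 2.380 (each k·C_A^n at C_A = 3.973).
Fraction of consumed A going to D: r_D/(r_D+r_U) = 0.1278.
C_D = 0.1278·C_{A0}·X = 0.1278×7.25×0.452 = 0.419 mol/dm³; Y_D = C_D/C_{A0} = 0.0578.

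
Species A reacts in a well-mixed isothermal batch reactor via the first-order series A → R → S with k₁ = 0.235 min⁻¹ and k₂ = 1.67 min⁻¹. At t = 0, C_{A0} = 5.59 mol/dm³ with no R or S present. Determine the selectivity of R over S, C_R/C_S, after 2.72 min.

The intermediate concentration in a first-order A→B→C sequence is C_R = k₁C_{A0}(e^(−k₁t) − e^(−k₂t))/(k₂−k₁).
e^(−k₁t) = e^(−0.235×2.72) = e^(−0.6392) = 0.5277; e^(−k₂t) = e^(−4.542) = 0.01065.
C_R = 0.235×5.59/(1.67−0.235) × (0.5277−0.01065) = 0.9154×0.5171 = 0.4733 mol/dm³.
C_A = C_{A0}e^(−k₁t) = 2.950 mol/dm³, so C_S = C_{A0}−C_A−C_R = 2.167 mol/dm³; C_R/C_S = 0.218.

0.218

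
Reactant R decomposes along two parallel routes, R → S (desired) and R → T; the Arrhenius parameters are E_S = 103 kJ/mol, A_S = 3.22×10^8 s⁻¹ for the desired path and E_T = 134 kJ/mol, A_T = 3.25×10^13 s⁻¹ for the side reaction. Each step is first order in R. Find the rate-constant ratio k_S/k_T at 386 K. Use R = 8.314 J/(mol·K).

0.155

Since both paths have the same order in R, the concentration cancels and S_{S/T} = k_S/k_T = (A_S/A_T)·exp[(E_T−E_S)/(RT)].
(E_T−E_S)/(RT) = (134−103)×10³/(8.314×386) = 31000/3209 = 9.660.
k_S/k_T = (3.22×10^8/3.25×10^13)·exp(9.660) = 9.908×10^-6 × 15673 = 0.155.
Since E_S < E_T, lowering the temperature improves selectivity toward S.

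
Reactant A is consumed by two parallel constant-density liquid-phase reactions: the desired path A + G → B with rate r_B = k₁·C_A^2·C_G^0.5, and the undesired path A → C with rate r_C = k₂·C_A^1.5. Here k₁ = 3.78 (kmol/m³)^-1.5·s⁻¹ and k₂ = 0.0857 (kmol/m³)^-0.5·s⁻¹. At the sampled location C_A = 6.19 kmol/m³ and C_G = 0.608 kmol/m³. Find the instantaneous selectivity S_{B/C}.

S_{B/C} = r_B/r_C = (k₁·C_A^2·C_G^0.5)/(k₂·C_A^1.5) = (k₁/k₂)·C_A^0.5·C_G^0.5.
= (3.78×6.190^2×0.6080^0.5) / (0.0857×6.190^1.5) = 112.9/1.320 = 85.6.

85.6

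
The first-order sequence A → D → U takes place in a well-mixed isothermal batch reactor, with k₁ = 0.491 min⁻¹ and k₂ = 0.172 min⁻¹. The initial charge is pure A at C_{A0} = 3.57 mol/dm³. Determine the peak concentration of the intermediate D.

2.03 mol/dm³

Evaluating C_D at t_opt = ln(k₂/k₁)/(k₂−k₁) gives C_{D,max}/C_{A0} = (k₁/k₂)^[k₂/(k₂−k₁)].
= (0.491/0.172)^(0.172/(0.172−0.491)) = (2.855)^(-0.5392) = 0.5680.
C_{D,max} = 0.5680×3.57 = 2.03 mol/dm³.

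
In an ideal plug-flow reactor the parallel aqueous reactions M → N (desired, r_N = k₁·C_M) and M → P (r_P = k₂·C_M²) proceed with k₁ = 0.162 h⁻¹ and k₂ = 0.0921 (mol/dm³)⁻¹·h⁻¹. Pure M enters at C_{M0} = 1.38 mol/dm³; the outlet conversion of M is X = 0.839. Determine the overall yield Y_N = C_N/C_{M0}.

C_M = C_{M0}(1−X) = 0.2222 mol/dm³.
Along a PFR/batch, dC_N/dC_M = −r_N/(r_N+r_P) = −k₁/(k₁+k₂·C_M).
Integrating from C_{M0} to C_M: C_N = (0.162/0.0921)·ln[(0.162+0.0921·1.38)/(0.162+0.0921·0.222)] = 1.759·ln(0.2891/0.1825) = 0.8095 mol/dm³.
Y_N = C_N/C_{M0} = 0.8095/1.38 = 0.587.

0.587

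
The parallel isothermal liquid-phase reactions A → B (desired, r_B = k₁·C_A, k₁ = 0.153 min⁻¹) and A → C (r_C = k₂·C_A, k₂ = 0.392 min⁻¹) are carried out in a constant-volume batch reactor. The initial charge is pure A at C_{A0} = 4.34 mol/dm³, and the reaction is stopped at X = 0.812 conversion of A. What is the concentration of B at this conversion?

C_A = C_{A0}(1−X) = 0.8159 mol/dm³.
Both paths are first order in A, so the instantaneous fraction to B is constant: dC_B/d(−C_A) = k₁/(k₁+k₂) = 0.2807.
C_B = 0.2807·(C_{A0}−C_A) = 0.2807×3.524 = 0.989 mol/dm³.

0.989 mol/dm³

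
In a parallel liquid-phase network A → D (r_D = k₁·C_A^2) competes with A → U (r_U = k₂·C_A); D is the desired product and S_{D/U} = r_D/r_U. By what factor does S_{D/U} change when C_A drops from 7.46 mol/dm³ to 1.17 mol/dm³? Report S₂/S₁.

0.157

S_{D/U} = (k₁/k₂)·C_A, so S₂/S₁ = (C_{A,2}/C_{A,1}).
= 1.17/7.46 = 0.157.
Selectivity toward D falls as C_A falls — high-concentration operation is favoured.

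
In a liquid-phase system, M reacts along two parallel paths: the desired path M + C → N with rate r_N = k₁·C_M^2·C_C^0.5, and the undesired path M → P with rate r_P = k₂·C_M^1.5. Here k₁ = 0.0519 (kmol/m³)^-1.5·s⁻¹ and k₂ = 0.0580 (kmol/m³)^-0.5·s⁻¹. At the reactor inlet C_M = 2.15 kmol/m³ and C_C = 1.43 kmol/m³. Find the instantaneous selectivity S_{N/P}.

S_{N/P} = r_N/r_P = (k₁·C_M^2·C_C^0.5)/(k₂·C_M^1.5) = (k₁/k₂)·C_M^0.5·C_C^0.5.
= (0.0519×2.150^2×1.430^0.5) / (0.0580×2.150^1.5) = 0.2869/0.1828 = 1.57.

1.57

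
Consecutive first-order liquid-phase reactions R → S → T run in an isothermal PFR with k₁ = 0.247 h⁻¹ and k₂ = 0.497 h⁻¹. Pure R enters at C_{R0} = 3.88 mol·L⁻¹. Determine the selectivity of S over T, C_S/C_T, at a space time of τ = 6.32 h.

For first-order series with pure R initially, C_S(τ) = k₁C_{R0}/(k₂−k₁)·(e^(−k₁τ) − e^(−k₂τ)).
e^(−k₁τ) = e^(−0.247×6.32) = e^(−1.561) = 0.2099; e^(−k₂τ) = e^(−3.141) = 0.04324.
C_S = 0.247×3.88/(0.497−0.247) × (0.2099−0.04324) = 3.833×0.1667 = 0.6390 mol·L⁻¹.
C_R = C_{R0}e^(−k₁τ) = 0.8145 mol·L⁻¹, so C_T = C_{R0}−C_R−C_S = 2.427 mol·L⁻¹; C_S/C_T = 0.263.

0.263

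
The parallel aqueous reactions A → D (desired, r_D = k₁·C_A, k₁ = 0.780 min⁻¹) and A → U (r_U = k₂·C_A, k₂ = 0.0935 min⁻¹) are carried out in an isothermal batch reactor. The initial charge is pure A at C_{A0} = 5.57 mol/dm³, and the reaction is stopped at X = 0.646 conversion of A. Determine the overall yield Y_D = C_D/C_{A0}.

C_A = C_{A0}(1−X) = 1.972 mol/dm³.
Both paths are first order in A, so the instantaneous fraction to D is constant: dC_D/d(−C_A) = k₁/(k₁+k₂) = 0.8930.
C_D = 0.8930·(C_{A0}−C_A) = 0.8930×3.598 = 3.21 mol/dm³.
Y_D = C_D/C_{A0} = 3.213/5.57 = 0.577.

0.577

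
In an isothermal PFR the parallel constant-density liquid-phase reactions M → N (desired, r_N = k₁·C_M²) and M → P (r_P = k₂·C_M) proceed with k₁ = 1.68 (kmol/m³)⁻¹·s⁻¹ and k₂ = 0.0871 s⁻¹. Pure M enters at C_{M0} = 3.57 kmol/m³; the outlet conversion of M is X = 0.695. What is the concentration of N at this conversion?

C_M = C_{M0}(1−X) = 1.089 kmol/m³.
Along a PFR/batch, dC_P/dC_M = −r_P/(r_N+r_P) = −k₂/(k₂+k₁·C_M).
Integrating from C_{M0} to C_M: C_P = (0.0871/1.68)·ln[(0.0871+1.68·3.57)/(0.0871+1.68·1.09)] = 0.05185·ln(6.085/1.916) = 0.05990 kmol/m³.
Then C_N = (C_{M0}−C_M) − C_P = 2.481 − 0.05990 = 2.421 kmol/m³.

2.42 kmol/m³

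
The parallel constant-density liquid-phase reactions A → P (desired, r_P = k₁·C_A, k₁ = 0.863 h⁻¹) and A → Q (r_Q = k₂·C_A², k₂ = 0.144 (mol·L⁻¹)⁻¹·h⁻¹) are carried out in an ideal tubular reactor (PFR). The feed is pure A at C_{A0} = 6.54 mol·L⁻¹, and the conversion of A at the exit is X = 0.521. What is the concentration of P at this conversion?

C_A = C_{A0}(1−X) = 3.133 mol·L⁻¹.
Along a PFR/batch, dC_P/dC_A = −r_P/(r_P+r_Q) = −k₁/(k₁+k₂·C_A).
Integrating from C_{A0} to C_A: C_P = (0.863/0.144)·ln[(0.863+0.144·6.54)/(0.863+0.144·3.13)] = 5.993·ln(1.805/1.314) = 1.901 mol·L⁻¹.

1.90 mol·L⁻¹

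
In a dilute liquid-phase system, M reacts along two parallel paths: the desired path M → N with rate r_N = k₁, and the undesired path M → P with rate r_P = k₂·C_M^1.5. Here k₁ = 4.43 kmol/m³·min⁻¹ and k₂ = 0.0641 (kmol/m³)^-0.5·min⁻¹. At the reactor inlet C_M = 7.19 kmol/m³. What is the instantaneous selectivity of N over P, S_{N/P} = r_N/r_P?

S_{N/P} = r_N/r_P = (k₁)/(k₂·C_M^1.5) = (k₁/k₂)·C_M^-1.5.
= (4.43) / (0.0641×7.190^1.5) = 4.430/1.236 = 3.58.
The undesired path is higher order in M, so low C_M (CSTR or dilute feed) favours N.

3.58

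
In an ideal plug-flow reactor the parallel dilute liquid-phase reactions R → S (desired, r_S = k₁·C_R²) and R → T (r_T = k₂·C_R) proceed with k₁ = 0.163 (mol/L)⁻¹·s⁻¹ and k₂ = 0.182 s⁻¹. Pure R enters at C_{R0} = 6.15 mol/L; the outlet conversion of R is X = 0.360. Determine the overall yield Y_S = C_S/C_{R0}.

0.294

C_R = C_{R0}(1−X) = 3.936 mol/L.
Along a PFR/batch, dC_T/dC_R = −r_T/(r_S+r_T) = −k₂/(k₂+k₁·C_R).
Integrating from C_{R0} to C_R: C_T = (0.182/0.163)·ln[(0.182+0.163·6.15)/(0.182+0.163·3.94)] = 1.117·ln(1.184/0.8236) = 0.4057 mol/L.
Then C_S = (C_{R0}−C_R) − C_T = 2.214 − 0.4057 = 1.808 mol/L.
Y_S = C_S/C_{R0} = 1.808/6.15 = 0.294.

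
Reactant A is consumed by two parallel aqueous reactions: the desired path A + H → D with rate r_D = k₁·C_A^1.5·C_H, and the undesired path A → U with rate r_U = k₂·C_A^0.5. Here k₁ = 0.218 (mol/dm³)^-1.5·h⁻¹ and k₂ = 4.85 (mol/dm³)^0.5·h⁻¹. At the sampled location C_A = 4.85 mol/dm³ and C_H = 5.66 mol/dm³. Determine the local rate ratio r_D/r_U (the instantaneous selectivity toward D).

1.23

S_{D/U} = r_D/r_U = (k₁·C_A^1.5·C_H)/(k₂·C_A^0.5) = (k₁/k₂)·C_A·C_H.
= (0.218×4.850^1.5×5.660) / (4.85×4.850^0.5) = 13.18/10.68 = 1.23.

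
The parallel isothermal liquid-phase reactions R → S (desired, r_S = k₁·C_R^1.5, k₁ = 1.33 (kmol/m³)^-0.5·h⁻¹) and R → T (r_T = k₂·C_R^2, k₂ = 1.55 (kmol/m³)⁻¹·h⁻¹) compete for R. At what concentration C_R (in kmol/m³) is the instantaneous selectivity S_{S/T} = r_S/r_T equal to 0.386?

S_{S/T} = (k₁/k₂)·C_R^-0.5 ⇒ C_R = (S·k₂/k₁)^(-2).
= (0.386×1.55/1.33)^(-2) = (0.4498)^(-2) = 4.94 kmol/m³.

4.94 kmol/m³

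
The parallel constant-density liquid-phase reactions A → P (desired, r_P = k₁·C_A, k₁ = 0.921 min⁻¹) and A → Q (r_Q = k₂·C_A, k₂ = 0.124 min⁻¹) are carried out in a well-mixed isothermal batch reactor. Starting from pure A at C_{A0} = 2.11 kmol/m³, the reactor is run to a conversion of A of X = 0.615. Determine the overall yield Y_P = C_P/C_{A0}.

0.542

C_A = C_{A0}(1−X) = 0.8124 kmol/m³.
Both paths are first order in A, so the instantaneous fraction to P is constant: dC_P/d(−C_A) = k₁/(k₁+k₂) = 0.8813.
C_P = 0.8813·(C_{A0}−C_A) = 0.8813×1.298 = 1.14 kmol/m³.
Y_P = C_P/C_{A0} = 1.144/2.11 = 0.542.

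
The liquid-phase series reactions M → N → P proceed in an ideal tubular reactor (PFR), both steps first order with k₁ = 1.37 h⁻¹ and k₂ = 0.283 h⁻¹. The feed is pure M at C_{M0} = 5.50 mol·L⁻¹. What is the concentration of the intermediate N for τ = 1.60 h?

3.63 mol·L⁻¹

Solving the coupled first-order balances gives C_N(τ) = [k₁/(k₂−k₁)]·C_{M0}·(e^(−k₁τ) − e^(−k₂τ)).
e^(−k₁τ) = e^(−1.37×1.60) = e^(−2.192) = 0.1117; e^(−k₂τ) = e^(−0.4528) = 0.6358.
C_N = 1.37×5.50/(0.283−1.37) × (0.1117−0.6358) = (-6.932)×(-0.5242) = 3.633 mol·L⁻¹.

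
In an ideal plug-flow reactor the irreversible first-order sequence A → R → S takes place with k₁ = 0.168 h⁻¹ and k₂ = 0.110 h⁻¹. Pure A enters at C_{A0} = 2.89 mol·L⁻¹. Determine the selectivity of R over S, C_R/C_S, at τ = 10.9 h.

0.950

The intermediate concentration in a first-order A→B→C sequence is C_R = k₁C_{A0}(e^(−k₁τ) − e^(−k₂τ))/(k₂−k₁).
e^(−k₁τ) = e^(−0.168×10.9) = e^(−1.831) = 0.1602; e^(−k₂τ) = e^(−1.199) = 0.3015.
C_R = 0.168×2.89/(0.110−0.168) × (0.1602−0.3015) = (-8.371)×(-0.1413) = 1.183 mol·L⁻¹.
C_A = C_{A0}e^(−k₁τ) = 0.4630 mol·L⁻¹, so C_S = C_{A0}−C_A−C_R = 1.244 mol·L⁻¹; C_R/C_S = 0.950.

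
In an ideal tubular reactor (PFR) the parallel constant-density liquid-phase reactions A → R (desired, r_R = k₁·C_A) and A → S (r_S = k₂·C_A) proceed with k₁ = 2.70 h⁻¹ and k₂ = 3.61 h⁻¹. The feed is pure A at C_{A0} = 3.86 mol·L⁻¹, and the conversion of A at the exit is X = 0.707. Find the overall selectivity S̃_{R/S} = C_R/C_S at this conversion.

0.748

C_A = C_{A0}(1−X) = 1.131 mol·L⁻¹.
Both paths are first order in A, so the instantaneous fraction to R is constant: dC_R/d(−C_A) = k₁/(k₁+k₂) = 0.4279.
C_R = 0.4279·(C_{A0}−C_A) = 0.4279×2.729 = 1.17 mol·L⁻¹.
C_S = (C_{A0}−C_A)−C_R = 1.561 mol·L⁻¹; S̃_{R/S} = 1.168/1.561 = 0.748.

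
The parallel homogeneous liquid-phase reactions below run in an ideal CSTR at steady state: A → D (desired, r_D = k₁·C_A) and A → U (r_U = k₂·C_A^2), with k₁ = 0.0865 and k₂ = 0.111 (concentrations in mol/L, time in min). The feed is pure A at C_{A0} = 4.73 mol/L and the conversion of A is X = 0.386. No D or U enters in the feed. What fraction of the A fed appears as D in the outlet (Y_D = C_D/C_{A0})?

0.0817

Exit C_A = C_{A0}(1−X) = 4.73×0.614 = 2.904 mol/L.
Rates in a CSTR are evaluated at the outlet concentration: r_D = 0.0865×2.904 = 0.2512, r_U = 0.111×2.904^2 = 0.9362.
Fraction of consumed A going to D: r_D/(r_D+r_U) = 0.2116.
C_D = 0.2116·C_{A0}·X = 0.2116×4.73×0.386 = 0.386 mol/L; Y_D = C_D/C_{A0} = 0.0817.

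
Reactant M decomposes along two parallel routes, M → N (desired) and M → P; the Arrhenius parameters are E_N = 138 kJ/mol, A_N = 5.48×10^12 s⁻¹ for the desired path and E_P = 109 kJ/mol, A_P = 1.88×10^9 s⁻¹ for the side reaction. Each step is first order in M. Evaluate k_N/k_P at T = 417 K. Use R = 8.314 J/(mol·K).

With equal orders, S_{N/P} = k_N/k_P = (A_N/A_P)·exp[(E_P−E_N)/(RT)].
(E_P−E_N)/(RT) = (109−138)×10³/(8.314×417) = -29000/3467 = -8.365.
k_N/k_P = (5.48×10^12/1.88×10^9)·exp(-8.365) = 2915 × 2.329×10^-4 = 0.679.
Since E_N > E_P, raising the temperature improves selectivity toward N.

0.679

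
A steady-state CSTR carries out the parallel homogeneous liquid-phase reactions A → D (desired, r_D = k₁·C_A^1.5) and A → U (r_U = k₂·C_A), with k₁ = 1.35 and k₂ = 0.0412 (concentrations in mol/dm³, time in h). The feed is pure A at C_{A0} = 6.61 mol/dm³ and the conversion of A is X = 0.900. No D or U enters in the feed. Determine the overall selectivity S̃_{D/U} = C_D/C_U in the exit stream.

26.6

Exit C_A = C_{A0}(1−X) = 6.61×0.100 = 0.6610 mol/dm³.
In a CSTR the entire volume is at exit conditions, so r_D = 1.35×0.6610^1.5 = 0.7255 and r_U = 0.0412×0.6610 = 0.02723.
Overall selectivity = C_D/C_U = r_Dτ/(r_Uτ) = r_D/r_U = 26.6.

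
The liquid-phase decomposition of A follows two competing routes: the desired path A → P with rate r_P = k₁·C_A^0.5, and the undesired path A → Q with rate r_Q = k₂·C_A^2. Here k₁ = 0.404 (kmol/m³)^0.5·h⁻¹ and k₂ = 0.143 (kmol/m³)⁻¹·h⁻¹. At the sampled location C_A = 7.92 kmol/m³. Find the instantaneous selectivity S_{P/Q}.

S_{P/Q} = r_P/r_Q = (k₁·C_A^0.5)/(k₂·C_A^2) = (k₁/k₂)·C_A^-1.5.
= (0.404×7.920^0.5) / (0.143×7.920^2) = 1.137/8.970 = 0.127.
The undesired path is higher order in A, so low C_A (CSTR or dilute feed) favours P.

0.127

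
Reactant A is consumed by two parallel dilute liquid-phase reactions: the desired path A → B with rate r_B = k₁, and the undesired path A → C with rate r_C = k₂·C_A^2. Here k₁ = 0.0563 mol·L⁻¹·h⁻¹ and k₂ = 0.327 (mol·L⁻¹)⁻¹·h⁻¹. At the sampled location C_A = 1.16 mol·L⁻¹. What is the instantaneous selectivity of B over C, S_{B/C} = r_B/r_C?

S_{B/C} = r_B/r_C = (k₁)/(k₂·C_A^2) = (k₁/k₂)·C_A^-2.
= (0.0563) / (0.327×1.160^2) = 0.05630/0.4400 = 0.128.
The undesired path is higher order in A, so low C_A (CSTR or dilute feed) favours B.

0.128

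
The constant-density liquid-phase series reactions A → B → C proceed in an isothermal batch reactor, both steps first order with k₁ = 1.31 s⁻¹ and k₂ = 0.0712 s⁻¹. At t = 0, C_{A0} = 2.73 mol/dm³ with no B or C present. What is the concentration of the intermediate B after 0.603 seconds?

1.46 mol/dm³

Solving the coupled first-order balances gives C_B(t) = [k₁/(k₂−k₁)]·C_{A0}·(e^(−k₁t) − e^(−k₂t)).
e^(−k₁t) = e^(−1.31×0.603) = e^(−0.7899) = 0.4539; e^(−k₂t) = e^(−0.04293) = 0.9580.
C_B = 1.31×2.73/(0.0712−1.31) × (0.4539−0.9580) = (-2.887)×(-0.5041) = 1.455 mol/dm³.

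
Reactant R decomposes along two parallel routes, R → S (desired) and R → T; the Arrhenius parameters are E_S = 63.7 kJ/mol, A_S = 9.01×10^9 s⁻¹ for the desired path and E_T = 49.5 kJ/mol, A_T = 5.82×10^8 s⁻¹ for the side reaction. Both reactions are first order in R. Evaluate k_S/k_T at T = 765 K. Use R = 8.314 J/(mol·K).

Since both paths have the same order in R, the concentration cancels and S_{S/T} = k_S/k_T = (A_S/A_T)·exp[(E_T−E_S)/(RT)].
(E_T−E_S)/(RT) = (49.5−63.7)×10³/(8.314×765) = -14200/6360 = -2.233.
k_S/k_T = (9.01×10^9/5.82×10^8)·exp(-2.233) = 15.48 × 0.1072 = 1.66.
Since E_S > E_T, raising the temperature improves selectivity toward S.

1.66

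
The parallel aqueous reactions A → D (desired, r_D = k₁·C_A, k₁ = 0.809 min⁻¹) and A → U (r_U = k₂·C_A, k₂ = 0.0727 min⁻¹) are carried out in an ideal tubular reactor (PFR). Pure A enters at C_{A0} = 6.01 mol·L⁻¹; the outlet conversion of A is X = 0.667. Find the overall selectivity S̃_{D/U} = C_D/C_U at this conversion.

11.1

C_A = C_{A0}(1−X) = 2.001 mol·L⁻¹.
Both paths are first order in A, so the instantaneous fraction to D is constant: dC_D/d(−C_A) = k₁/(k₁+k₂) = 0.9175.
C_D = 0.9175·(C_{A0}−C_A) = 0.9175×4.009 = 3.68 mol·L⁻¹.
C_U = (C_{A0}−C_A)−C_D = 0.3305 mol·L⁻¹; S̃_{D/U} = 3.678/0.3305 = 11.1.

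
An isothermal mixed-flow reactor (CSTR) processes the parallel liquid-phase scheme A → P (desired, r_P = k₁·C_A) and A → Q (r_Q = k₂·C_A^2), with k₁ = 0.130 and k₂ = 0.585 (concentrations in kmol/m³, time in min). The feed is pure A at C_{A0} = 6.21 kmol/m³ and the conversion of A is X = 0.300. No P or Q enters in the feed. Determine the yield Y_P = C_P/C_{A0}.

0.0146

Exit C_A = C_{A0}(1−X) = 6.21×0.700 = 4.347 kmol/m³.
In a CSTR the entire volume is at exit conditions, so r_P = 0.130×4.347 = 0.5651 and r_Q = 0.585×4.347^2 = 11.05.
Fraction of consumed A going to P: r_P/(r_P+r_Q) = 0.04863.
C_P = 0.04863·C_{A0}·X = 0.04863×6.21×0.300 = 0.0906 kmol/m³; Y_P = C_P/C_{A0} = 0.0146.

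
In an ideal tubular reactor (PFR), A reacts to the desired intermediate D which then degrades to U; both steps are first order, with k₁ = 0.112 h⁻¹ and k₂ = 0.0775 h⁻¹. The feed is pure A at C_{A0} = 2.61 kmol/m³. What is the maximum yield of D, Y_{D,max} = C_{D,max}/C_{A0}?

Evaluating C_D at τ_opt = ln(k₂/k₁)/(k₂−k₁) gives C_{D,max}/C_{A0} = (k₁/k₂)^[k₂/(k₂−k₁)].
= (0.112/0.0775)^(0.0775/(0.0775−0.112)) = (1.445)^(-2.246) = 0.4373.

0.437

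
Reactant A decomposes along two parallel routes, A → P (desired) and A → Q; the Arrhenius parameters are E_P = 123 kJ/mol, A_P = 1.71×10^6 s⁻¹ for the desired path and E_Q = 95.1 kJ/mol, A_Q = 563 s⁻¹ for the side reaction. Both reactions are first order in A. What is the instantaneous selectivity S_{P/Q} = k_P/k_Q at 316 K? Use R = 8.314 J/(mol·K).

0.0742

With equal orders, S_{P/Q} = k_P/k_Q = (A_P/A_Q)·exp[(E_Q−E_P)/(RT)].
(E_Q−E_P)/(RT) = (95.1−123)×10³/(8.314×316) = -27900/2627 = -10.62.
k_P/k_Q = (1.71×10^6/563)·exp(-10.62) = 3037 × 2.443×10^-5 = 0.0742.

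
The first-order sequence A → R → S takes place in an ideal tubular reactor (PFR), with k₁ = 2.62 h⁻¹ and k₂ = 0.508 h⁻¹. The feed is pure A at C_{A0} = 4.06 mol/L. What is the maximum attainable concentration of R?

For a first-order series the maximum intermediate yield is C_{R,max}/C_{A0} = (k₁/k₂)^[k₂/(k₂−k₁)].
= (2.62/0.508)^(0.508/(0.508−2.62)) = (5.157)^(-0.2405) = 0.6740.
C_{R,max} = 0.6740×4.06 = 2.74 mol/L.

2.74 mol/L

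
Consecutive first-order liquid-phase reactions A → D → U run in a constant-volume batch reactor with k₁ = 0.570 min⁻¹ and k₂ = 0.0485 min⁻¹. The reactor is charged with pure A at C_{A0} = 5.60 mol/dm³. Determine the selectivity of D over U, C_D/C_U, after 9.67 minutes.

2.15

The intermediate concentration in a first-order A→B→C sequence is C_D = k₁C_{A0}(e^(−k₁t) − e^(−k₂t))/(k₂−k₁).
e^(−k₁t) = e^(−0.570×9.67) = e^(−5.512) = 0.004038; e^(−k₂t) = e^(−0.4690) = 0.6256.
C_D = 0.570×5.60/(0.0485−0.570) × (0.004038−0.6256) = (-6.121)×(-0.6216) = 3.805 mol/dm³.
C_A = C_{A0}e^(−k₁t) = 0.02262 mol/dm³, so C_U = C_{A0}−C_A−C_D = 1.773 mol/dm³; C_D/C_U = 2.15.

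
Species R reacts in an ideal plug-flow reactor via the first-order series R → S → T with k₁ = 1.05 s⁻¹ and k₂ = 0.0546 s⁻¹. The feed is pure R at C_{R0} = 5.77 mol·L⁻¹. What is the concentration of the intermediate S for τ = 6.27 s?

4.31 mol·L⁻¹

Solving the coupled first-order balances gives C_S(τ) = [k₁/(k₂−k₁)]·C_{R0}·(e^(−k₁τ) − e^(−k₂τ)).
e^(−k₁τ) = e^(−1.05×6.27) = e^(−6.583) = 0.001383; e^(−k₂τ) = e^(−0.3423) = 0.7101.
C_S = 1.05×5.77/(0.0546−1.05) × (0.001383−0.7101) = (-6.086)×(-0.7087) = 4.314 mol·L⁻¹.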